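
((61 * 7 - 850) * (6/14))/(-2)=1269/14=90.64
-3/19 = -0.16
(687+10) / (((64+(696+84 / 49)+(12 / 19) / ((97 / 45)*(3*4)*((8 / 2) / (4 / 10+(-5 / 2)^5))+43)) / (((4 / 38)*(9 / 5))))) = 17192956851 / 99167549756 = 0.17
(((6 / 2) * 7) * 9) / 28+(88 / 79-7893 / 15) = -818971 / 1580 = -518.34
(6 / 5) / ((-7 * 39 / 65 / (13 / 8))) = -13 / 28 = -0.46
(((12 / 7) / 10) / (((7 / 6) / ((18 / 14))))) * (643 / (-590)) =-104166 / 505925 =-0.21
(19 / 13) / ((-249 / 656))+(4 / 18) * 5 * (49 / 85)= -529922 / 165087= -3.21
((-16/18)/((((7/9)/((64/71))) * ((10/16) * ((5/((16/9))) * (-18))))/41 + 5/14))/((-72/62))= -72884224/29397735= -2.48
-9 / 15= -3 / 5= -0.60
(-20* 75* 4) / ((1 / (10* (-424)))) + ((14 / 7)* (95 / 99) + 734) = 2518632856 / 99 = 25440735.92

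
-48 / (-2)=24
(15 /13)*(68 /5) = 204 /13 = 15.69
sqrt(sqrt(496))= 2 *31^(1/ 4)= 4.72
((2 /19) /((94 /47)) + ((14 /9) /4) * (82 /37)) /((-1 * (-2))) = 2893 /6327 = 0.46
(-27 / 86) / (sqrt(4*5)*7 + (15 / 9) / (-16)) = -435456*sqrt(5) / 97089485-648 / 19417897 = -0.01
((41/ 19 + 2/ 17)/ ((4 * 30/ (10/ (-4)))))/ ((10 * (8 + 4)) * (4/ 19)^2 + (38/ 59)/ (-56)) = -0.01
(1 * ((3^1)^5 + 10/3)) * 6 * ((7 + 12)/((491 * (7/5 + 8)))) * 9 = 1263690/23077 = 54.76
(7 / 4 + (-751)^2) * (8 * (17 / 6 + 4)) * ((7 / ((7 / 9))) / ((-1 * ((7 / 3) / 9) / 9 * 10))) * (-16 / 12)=44953275186 / 35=1284379291.03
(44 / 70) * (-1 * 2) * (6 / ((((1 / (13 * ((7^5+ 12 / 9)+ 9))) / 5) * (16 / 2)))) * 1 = -7214636 / 7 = -1030662.29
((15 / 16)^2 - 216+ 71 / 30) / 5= -816977 / 19200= -42.55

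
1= 1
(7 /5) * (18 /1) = 126 /5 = 25.20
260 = 260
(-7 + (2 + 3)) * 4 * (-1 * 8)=64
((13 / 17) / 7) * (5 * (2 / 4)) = 65 / 238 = 0.27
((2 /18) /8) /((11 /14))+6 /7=2425 /2772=0.87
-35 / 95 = -7 / 19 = -0.37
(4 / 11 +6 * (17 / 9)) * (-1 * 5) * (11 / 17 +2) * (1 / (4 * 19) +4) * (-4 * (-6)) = -52978500 / 3553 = -14910.92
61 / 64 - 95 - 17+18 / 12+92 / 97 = -674179 / 6208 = -108.60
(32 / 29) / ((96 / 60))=20 / 29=0.69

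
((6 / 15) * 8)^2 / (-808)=-32 / 2525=-0.01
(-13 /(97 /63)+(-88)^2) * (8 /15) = 6002792 /1455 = 4125.63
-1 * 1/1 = -1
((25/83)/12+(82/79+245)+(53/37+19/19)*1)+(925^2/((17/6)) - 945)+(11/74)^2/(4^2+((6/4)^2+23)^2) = 5769376483831827199/19148991538524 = 301288.79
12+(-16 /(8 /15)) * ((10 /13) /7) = 792 /91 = 8.70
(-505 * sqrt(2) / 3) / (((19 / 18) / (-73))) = 221190 * sqrt(2) / 19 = 16463.68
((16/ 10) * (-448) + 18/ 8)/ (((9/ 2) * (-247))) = 14291/ 22230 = 0.64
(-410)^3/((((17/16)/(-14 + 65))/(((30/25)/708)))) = -330820800/59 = -5607132.20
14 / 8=7 / 4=1.75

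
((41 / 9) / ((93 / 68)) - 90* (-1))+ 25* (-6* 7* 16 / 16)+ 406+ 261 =-242453 / 837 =-289.67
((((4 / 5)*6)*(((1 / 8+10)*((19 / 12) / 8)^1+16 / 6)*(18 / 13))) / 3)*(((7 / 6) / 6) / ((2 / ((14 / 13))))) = 175763 / 162240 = 1.08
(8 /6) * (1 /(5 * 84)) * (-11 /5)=-11 /1575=-0.01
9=9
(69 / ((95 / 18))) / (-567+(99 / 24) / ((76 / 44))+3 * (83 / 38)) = -1104 / 47125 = -0.02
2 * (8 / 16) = 1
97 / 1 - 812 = -715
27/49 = 0.55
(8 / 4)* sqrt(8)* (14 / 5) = 56* sqrt(2) / 5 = 15.84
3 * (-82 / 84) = -41 / 14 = -2.93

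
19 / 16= 1.19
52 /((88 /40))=260 /11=23.64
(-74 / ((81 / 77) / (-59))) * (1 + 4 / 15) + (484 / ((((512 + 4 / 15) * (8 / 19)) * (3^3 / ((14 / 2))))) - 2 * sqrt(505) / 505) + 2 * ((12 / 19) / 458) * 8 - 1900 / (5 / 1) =396281786412889 / 81242394120 - 2 * sqrt(505) / 505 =4877.68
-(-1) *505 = 505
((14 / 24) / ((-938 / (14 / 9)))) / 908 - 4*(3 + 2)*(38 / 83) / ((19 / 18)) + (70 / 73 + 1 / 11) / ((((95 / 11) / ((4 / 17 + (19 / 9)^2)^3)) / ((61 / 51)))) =39443271025573972309687 / 6217215806618774554320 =6.34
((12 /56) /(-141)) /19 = -1 /12502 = -0.00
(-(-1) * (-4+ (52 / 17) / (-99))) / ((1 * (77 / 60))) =-135680 / 43197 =-3.14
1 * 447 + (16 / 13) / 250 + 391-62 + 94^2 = 15619508 / 1625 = 9612.00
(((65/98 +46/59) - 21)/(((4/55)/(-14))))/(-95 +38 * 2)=-6219345/31388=-198.14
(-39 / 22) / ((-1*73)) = 39 / 1606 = 0.02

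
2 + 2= 4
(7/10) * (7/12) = 49/120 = 0.41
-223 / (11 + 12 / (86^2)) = -412327 / 20342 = -20.27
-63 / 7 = -9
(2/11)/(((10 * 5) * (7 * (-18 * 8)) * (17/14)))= -1/336600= -0.00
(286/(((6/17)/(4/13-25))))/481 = -20009/481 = -41.60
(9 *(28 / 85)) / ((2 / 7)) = 882 / 85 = 10.38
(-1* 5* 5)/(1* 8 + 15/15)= -25/9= -2.78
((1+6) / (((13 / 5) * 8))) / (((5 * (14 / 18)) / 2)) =9 / 52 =0.17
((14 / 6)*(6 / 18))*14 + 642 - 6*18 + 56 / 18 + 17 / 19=10429 / 19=548.89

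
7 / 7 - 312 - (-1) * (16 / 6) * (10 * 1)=-853 / 3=-284.33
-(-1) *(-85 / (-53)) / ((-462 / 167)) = -14195 / 24486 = -0.58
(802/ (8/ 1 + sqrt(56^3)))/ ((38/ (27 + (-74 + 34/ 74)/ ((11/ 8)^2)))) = 21359265/ 1866622472 - 149514855 * sqrt(14)/ 933311236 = -0.59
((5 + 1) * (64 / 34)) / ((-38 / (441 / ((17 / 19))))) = -42336 / 289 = -146.49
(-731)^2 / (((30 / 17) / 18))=27252411 / 5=5450482.20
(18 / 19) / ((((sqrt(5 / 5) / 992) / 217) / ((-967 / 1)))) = -3746885184 / 19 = -197204483.37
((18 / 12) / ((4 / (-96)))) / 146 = -0.25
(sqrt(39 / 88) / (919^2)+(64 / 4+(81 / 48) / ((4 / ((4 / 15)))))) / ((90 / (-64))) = -2578 / 225 - 8 * sqrt(858) / 418057695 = -11.46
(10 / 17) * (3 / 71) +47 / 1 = 56759 / 1207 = 47.02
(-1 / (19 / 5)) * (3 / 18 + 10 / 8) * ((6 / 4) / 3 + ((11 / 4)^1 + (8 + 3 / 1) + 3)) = -1955 / 304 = -6.43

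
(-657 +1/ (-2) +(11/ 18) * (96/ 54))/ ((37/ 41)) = -4359899/ 5994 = -727.38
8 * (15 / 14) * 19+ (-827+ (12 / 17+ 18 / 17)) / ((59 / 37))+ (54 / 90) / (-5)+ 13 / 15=-186363649 / 526575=-353.92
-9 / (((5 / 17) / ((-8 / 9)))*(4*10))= 17 / 25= 0.68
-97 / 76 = -1.28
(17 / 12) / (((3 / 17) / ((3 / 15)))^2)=4913 / 2700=1.82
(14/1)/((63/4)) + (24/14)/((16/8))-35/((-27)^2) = 8665/5103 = 1.70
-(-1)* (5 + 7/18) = 97/18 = 5.39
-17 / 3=-5.67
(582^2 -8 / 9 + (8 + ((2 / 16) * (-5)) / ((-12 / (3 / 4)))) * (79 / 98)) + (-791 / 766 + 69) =338797.56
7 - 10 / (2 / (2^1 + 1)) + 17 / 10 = -63 / 10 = -6.30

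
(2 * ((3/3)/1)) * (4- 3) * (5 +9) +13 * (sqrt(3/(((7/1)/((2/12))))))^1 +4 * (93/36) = 13 * sqrt(14)/14 +115/3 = 41.81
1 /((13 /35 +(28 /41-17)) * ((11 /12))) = -8610 /125851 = -0.07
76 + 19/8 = 627/8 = 78.38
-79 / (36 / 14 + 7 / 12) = -6636 / 265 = -25.04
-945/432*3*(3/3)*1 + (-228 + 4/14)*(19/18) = -248903/1008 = -246.93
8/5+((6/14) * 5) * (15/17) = 2077/595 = 3.49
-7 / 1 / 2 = -7 / 2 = -3.50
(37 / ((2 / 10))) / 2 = 92.50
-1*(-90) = 90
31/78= 0.40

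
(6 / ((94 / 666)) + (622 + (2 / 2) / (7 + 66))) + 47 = 2441240 / 3431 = 711.52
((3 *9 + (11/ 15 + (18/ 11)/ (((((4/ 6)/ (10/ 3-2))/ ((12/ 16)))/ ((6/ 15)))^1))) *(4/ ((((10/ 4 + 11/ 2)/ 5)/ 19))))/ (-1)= -45011/ 33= -1363.97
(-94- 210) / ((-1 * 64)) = 19 / 4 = 4.75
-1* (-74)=74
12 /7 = 1.71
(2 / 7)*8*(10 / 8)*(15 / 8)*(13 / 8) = 975 / 112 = 8.71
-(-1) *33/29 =33/29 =1.14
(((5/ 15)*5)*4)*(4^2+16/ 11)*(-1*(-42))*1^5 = 53760/ 11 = 4887.27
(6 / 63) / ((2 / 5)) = 5 / 21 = 0.24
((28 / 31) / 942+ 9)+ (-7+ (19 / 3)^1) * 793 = -2529213 / 4867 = -519.67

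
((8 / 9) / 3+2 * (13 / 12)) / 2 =133 / 108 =1.23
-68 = -68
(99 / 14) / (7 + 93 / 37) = 333 / 448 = 0.74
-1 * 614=-614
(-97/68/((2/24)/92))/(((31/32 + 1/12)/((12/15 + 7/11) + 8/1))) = -1333888128/94435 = -14124.93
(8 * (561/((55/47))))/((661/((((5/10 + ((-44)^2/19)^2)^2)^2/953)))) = 7570324522227607998442184616957/106985068171062530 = 70760571093184.01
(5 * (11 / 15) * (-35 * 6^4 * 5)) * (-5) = 4158000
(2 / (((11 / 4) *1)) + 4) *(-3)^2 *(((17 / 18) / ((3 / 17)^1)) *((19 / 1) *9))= 428298 / 11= 38936.18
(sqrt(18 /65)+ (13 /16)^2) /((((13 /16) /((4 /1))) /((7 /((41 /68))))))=91392 * sqrt(130) /34645+ 1547 /41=67.81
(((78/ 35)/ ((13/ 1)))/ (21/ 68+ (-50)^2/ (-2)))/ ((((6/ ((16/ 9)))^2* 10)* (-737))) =4352/ 2663320465575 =0.00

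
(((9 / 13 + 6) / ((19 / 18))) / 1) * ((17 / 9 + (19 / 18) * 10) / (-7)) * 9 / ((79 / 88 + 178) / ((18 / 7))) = -39688704 / 27219647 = -1.46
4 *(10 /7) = 40 /7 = 5.71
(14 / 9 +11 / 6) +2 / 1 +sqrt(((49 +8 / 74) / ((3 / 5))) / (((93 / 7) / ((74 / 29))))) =sqrt(114343810) / 2697 +97 / 18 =9.35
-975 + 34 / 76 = -37033 / 38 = -974.55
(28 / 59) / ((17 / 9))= 252 / 1003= 0.25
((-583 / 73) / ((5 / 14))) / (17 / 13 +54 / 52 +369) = -212212 / 3524075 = -0.06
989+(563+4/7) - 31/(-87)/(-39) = 36874907/23751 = 1552.56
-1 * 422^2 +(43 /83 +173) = -14766570 /83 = -177910.48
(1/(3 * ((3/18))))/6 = 1/3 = 0.33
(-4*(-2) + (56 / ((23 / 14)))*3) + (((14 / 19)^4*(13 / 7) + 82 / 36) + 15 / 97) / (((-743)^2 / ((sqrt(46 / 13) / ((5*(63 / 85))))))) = 110.26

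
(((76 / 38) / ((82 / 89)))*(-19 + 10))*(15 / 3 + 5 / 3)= -5340 / 41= -130.24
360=360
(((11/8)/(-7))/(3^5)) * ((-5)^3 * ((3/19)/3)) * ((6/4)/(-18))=-1375/3102624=-0.00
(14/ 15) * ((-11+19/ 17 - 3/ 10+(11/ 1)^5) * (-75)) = -11272857.24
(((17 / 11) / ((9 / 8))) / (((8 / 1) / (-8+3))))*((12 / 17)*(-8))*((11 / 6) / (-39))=-80 / 351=-0.23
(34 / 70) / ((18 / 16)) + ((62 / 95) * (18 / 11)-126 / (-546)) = 1481021 / 855855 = 1.73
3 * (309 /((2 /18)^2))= 75087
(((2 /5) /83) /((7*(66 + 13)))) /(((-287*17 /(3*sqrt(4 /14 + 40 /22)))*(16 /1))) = -0.00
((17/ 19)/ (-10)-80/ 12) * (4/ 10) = -3851/ 1425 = -2.70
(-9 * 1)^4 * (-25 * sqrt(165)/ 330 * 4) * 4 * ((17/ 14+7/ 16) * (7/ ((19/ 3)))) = -6068925 * sqrt(165)/ 418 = -186499.41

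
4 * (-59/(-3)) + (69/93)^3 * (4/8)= 14097853/178746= 78.87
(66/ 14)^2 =1089/ 49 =22.22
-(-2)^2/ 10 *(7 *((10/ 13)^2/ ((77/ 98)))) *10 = -39200/ 1859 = -21.09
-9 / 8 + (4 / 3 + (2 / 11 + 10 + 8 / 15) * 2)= 9521 / 440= 21.64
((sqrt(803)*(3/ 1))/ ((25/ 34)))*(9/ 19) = 918*sqrt(803)/ 475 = 54.77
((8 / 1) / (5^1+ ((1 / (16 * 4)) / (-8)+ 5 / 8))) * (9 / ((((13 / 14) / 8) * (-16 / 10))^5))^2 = 937185082122240000000000 / 396894598033271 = 2361294627.76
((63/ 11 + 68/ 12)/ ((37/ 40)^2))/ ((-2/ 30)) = -199.75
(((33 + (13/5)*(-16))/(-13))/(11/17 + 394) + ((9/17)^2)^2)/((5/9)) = 26299867824/182111276425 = 0.14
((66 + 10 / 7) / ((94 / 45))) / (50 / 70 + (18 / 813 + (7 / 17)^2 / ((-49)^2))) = 970372410 / 22140149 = 43.83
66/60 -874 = -8729/10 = -872.90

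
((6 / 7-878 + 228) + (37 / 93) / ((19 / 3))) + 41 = -2507114 / 4123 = -608.08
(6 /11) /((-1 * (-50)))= 0.01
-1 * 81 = -81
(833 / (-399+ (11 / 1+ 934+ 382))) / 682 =0.00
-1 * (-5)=5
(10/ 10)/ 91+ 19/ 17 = 1746/ 1547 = 1.13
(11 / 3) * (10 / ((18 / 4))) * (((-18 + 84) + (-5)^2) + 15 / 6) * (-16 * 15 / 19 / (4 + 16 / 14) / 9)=-2879800 / 13851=-207.91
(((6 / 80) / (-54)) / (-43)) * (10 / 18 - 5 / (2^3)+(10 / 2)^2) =0.00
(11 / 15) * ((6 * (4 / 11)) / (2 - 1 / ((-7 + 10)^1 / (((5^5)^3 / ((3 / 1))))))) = -72 / 152587890535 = -0.00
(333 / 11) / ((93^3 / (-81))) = -999 / 327701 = -0.00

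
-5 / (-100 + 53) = 5 / 47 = 0.11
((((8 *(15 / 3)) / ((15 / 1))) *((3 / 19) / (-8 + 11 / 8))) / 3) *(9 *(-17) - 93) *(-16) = -83968 / 1007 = -83.38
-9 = -9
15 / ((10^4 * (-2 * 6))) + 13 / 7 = 103993 / 56000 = 1.86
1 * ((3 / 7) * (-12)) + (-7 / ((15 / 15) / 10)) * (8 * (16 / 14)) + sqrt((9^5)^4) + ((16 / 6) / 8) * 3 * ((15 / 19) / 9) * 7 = 1391226718832 / 399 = 3486783756.47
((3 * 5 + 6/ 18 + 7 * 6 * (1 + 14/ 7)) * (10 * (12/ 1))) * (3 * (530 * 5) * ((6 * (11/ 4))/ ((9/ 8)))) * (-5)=-9887680000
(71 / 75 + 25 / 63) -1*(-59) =95041 / 1575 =60.34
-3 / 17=-0.18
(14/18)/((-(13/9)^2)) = -63/169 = -0.37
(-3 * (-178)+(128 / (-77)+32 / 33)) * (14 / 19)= 246388 / 627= 392.96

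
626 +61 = 687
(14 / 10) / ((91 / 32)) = 32 / 65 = 0.49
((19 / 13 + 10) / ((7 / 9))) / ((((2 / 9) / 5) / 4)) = 120690 / 91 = 1326.26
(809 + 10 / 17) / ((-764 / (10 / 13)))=-68815 / 84422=-0.82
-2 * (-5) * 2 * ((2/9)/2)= 20/9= 2.22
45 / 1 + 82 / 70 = 1616 / 35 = 46.17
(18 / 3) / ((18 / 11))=11 / 3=3.67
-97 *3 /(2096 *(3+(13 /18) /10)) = -13095 /289772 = -0.05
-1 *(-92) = 92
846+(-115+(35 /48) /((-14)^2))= 982469 /1344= 731.00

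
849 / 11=77.18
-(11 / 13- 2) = 15 / 13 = 1.15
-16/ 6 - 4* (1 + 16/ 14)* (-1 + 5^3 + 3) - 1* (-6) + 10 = -22580/ 21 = -1075.24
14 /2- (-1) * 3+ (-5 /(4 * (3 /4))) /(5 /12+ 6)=750 /77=9.74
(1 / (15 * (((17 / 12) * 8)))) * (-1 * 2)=-1 / 85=-0.01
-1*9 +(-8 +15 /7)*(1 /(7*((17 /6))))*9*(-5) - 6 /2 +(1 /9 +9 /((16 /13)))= 8.71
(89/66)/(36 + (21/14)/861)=25543/681945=0.04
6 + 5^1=11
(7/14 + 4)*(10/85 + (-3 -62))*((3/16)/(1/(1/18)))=-3309/1088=-3.04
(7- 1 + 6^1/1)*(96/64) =18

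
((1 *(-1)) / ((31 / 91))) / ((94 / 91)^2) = -753571 / 273916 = -2.75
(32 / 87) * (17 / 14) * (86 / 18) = 11696 / 5481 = 2.13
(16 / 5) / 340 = 4 / 425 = 0.01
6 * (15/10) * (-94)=-846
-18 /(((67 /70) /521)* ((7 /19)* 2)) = -890910 /67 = -13297.16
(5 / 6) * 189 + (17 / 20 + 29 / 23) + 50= 96421 / 460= 209.61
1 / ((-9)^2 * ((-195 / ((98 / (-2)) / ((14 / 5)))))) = 7 / 6318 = 0.00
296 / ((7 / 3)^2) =2664 / 49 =54.37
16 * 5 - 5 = 75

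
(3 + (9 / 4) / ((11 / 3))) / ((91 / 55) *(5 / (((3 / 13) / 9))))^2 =583 / 16793868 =0.00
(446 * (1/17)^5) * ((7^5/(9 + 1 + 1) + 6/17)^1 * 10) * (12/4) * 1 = 3823803300/265513259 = 14.40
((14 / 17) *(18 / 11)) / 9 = 28 / 187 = 0.15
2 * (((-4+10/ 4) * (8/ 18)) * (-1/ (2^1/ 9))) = 6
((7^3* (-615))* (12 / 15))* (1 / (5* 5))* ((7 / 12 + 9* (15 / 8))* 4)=-471391.76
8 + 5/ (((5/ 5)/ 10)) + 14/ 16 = 471/ 8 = 58.88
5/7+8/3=71/21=3.38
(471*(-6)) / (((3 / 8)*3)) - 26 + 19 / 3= -7595 / 3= -2531.67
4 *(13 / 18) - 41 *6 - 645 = -7993 / 9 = -888.11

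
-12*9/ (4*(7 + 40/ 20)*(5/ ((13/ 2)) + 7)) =-39/ 101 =-0.39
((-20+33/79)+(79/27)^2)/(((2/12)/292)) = -370678816/19197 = -19309.21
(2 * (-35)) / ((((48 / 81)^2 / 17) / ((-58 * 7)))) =1375816.64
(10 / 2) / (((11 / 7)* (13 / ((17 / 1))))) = 595 / 143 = 4.16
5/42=0.12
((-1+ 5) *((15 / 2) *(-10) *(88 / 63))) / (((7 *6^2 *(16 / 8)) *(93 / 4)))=-4400 / 123039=-0.04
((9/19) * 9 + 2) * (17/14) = 289/38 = 7.61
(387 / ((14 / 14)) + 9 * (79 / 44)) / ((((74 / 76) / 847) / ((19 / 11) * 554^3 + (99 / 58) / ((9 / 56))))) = 110517661724631462 / 1073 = 102998752772256.72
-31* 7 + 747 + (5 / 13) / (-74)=509855 / 962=529.99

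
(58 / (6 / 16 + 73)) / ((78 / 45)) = 3480 / 7631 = 0.46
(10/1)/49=10/49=0.20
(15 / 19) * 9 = 135 / 19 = 7.11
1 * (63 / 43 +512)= 22079 / 43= 513.47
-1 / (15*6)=-1 / 90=-0.01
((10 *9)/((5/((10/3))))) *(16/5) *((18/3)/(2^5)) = 36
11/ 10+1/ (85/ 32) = 1.48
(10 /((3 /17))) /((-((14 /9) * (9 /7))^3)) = -85 /12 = -7.08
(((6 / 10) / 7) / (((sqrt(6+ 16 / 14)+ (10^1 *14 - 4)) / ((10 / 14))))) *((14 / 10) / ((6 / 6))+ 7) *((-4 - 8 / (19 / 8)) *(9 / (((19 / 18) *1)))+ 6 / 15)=-137917872 / 584016775+ 1014102 *sqrt(14) / 817623485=-0.23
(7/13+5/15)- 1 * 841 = -840.13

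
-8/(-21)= 8/21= 0.38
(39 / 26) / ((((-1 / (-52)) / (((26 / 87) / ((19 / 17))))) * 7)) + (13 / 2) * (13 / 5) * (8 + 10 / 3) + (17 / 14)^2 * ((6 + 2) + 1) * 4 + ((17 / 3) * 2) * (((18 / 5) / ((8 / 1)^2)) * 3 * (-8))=232.29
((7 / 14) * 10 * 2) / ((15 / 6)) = 4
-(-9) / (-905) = -9 / 905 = -0.01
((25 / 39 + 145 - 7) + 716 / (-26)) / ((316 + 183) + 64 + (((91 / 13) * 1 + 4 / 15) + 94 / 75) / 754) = 897550 / 4548327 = 0.20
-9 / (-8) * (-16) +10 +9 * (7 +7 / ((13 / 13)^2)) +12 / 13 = 1546 / 13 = 118.92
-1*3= -3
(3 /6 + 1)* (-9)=-27 /2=-13.50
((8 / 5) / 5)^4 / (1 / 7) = 0.07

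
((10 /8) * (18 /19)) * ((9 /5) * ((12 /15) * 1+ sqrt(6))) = 162 /95+ 81 * sqrt(6) /38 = 6.93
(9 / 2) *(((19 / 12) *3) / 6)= 57 / 16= 3.56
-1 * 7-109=-116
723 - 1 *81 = 642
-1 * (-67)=67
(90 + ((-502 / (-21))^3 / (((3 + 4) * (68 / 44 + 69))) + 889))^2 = 40070319983500314244 / 39541698191961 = 1013368.72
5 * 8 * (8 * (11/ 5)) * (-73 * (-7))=359744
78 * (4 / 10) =156 / 5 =31.20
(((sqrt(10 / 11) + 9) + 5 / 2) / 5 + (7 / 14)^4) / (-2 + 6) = sqrt(110) / 220 + 189 / 320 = 0.64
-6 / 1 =-6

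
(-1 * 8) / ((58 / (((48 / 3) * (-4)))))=8.83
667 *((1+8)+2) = 7337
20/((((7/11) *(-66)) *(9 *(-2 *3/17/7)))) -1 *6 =-401/81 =-4.95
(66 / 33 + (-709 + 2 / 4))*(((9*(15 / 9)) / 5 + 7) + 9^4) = -9284823 / 2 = -4642411.50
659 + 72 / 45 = 3303 / 5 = 660.60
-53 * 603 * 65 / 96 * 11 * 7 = -53318265 / 32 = -1666195.78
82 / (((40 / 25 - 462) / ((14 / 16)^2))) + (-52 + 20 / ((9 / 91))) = 99503323 / 662976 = 150.09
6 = 6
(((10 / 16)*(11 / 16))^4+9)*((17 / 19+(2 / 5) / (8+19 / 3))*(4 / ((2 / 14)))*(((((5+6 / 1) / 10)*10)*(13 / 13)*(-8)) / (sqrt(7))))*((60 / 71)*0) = 0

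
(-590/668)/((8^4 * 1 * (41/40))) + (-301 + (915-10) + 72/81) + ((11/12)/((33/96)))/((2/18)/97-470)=15661206628840057/25891298823168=604.88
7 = 7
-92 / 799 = -0.12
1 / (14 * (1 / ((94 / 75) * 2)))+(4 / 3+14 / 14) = 1319 / 525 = 2.51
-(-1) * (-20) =-20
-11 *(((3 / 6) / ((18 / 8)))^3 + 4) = -32164 / 729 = -44.12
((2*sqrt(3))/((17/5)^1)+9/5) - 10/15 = 10*sqrt(3)/17+17/15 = 2.15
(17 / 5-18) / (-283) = 73 / 1415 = 0.05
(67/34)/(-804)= -1/408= -0.00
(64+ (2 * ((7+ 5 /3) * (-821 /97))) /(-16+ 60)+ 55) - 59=181387 /3201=56.67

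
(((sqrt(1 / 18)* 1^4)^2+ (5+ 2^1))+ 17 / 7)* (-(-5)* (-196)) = -83650 / 9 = -9294.44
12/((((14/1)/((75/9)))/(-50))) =-2500/7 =-357.14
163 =163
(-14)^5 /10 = -268912 /5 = -53782.40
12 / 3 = 4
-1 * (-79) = 79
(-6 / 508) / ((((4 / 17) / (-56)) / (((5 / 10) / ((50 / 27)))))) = 9639 / 12700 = 0.76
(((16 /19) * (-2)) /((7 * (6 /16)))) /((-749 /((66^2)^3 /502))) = 3526568534016 /25003867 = 141040.93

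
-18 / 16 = -9 / 8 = -1.12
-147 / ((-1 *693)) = 7 / 33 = 0.21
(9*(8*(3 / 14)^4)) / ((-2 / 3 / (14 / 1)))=-2187 / 686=-3.19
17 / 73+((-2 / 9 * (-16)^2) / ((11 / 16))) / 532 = 74335 / 961191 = 0.08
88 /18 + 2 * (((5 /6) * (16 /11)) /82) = 19964 /4059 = 4.92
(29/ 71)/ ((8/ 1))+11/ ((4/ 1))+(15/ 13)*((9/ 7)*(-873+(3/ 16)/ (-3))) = -133603303/ 103376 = -1292.40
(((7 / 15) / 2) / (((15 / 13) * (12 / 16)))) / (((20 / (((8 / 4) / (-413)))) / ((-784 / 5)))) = 10192 / 995625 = 0.01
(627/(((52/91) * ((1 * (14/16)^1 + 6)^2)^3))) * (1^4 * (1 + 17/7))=89653248/2516421875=0.04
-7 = -7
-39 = -39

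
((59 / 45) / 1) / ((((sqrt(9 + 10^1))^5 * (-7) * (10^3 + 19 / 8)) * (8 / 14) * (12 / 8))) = -0.00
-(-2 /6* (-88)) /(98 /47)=-14.07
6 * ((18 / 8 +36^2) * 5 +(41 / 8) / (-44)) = 6854637 / 176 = 38946.80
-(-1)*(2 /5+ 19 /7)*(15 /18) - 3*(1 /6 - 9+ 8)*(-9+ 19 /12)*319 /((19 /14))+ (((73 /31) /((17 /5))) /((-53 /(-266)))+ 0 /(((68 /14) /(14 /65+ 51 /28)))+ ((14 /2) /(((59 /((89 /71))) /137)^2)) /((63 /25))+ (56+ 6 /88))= -55146208301829343415 /12906962158539834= -4272.59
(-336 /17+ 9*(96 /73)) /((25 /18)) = -35424 /6205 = -5.71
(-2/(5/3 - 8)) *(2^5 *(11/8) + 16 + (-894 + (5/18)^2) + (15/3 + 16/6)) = -267707/1026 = -260.92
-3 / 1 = -3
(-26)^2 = 676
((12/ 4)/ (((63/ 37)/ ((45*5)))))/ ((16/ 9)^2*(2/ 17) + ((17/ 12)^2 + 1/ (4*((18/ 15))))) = 61138800/ 398993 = 153.23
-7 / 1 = -7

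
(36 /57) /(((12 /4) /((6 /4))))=6 /19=0.32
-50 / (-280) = 0.18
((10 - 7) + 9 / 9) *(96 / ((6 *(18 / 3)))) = 32 / 3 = 10.67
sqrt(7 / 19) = sqrt(133) / 19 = 0.61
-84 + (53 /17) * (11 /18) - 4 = -26345 /306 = -86.09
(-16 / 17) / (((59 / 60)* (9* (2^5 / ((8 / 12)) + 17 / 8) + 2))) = -1536 / 727175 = -0.00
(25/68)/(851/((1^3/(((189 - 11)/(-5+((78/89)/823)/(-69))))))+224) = -210585775/17224757678232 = -0.00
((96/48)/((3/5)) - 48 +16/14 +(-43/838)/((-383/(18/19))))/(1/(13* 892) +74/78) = -2485857225860/54190996699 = -45.87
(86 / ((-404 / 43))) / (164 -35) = -43 / 606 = -0.07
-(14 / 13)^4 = -38416 / 28561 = -1.35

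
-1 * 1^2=-1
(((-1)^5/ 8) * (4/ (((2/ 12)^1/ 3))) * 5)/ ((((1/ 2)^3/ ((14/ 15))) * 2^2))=-84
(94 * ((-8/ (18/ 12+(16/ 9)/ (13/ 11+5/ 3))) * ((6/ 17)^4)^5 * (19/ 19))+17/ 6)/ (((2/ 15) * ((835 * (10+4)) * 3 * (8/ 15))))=206930318809273651972629240995/ 182137652614927126715762910069184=0.00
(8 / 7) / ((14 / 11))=44 / 49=0.90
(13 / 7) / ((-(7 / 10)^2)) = -1300 / 343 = -3.79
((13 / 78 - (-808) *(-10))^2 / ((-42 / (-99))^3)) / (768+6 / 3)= 853127479083 / 768320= 1110380.41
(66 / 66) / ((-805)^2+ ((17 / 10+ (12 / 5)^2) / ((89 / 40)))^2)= 0.00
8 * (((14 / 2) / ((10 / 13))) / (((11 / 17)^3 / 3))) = 5364996 / 6655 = 806.16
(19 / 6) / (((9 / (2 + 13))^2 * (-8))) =-475 / 432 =-1.10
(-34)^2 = 1156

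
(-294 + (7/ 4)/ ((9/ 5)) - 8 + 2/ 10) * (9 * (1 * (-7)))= 379043/ 20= 18952.15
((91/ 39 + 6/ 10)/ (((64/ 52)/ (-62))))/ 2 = -4433/ 60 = -73.88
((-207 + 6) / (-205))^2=40401 / 42025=0.96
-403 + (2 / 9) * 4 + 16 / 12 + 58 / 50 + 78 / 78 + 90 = -308.62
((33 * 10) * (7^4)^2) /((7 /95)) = 25818073050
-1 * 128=-128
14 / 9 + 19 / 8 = 283 / 72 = 3.93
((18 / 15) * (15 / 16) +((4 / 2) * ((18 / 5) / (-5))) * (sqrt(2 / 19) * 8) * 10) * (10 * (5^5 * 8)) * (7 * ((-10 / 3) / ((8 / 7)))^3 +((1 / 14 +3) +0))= -32245671875 / 672 +5430850000 * sqrt(38) / 21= 1546206216.28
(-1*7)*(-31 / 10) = 217 / 10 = 21.70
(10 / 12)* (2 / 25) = 1 / 15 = 0.07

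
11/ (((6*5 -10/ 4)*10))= 1/ 25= 0.04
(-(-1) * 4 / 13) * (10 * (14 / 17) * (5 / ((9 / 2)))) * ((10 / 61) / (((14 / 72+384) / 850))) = 11200000 / 10967983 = 1.02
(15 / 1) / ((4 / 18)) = 135 / 2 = 67.50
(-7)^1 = -7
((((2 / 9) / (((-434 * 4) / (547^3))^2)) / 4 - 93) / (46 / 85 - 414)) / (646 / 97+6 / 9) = -220858712539873310125 / 1354843345809408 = -163014.21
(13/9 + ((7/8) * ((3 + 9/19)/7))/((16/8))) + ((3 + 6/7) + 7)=119879/9576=12.52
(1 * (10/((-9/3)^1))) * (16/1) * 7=-1120/3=-373.33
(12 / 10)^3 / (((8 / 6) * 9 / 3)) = 54 / 125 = 0.43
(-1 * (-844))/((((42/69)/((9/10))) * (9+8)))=43677/595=73.41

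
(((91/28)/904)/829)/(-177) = -13/530586528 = -0.00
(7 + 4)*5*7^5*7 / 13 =6470695 / 13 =497745.77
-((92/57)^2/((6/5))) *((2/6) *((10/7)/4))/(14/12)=-105800/477603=-0.22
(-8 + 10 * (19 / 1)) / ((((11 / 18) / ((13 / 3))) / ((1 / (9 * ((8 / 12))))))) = 2366 / 11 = 215.09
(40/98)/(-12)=-5/147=-0.03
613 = 613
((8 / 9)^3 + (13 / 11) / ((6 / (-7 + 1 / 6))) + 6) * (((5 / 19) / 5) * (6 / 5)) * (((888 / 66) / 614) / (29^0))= 6357007 / 857538495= 0.01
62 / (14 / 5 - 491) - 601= -601.13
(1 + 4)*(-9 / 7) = -45 / 7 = -6.43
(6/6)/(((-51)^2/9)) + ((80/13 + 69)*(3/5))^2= 2482734154/1221025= 2033.32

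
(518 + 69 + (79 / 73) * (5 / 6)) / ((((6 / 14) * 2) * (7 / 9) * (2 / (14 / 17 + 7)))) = 34247633 / 9928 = 3449.60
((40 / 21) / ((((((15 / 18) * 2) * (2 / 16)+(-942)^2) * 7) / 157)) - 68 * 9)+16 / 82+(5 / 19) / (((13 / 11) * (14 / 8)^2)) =-6464743887210372 / 10567932709243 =-611.73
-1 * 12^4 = -20736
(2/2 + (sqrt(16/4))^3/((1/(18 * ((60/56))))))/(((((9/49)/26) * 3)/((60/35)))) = 113048/9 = 12560.89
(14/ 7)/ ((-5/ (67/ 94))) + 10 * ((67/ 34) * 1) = 77586/ 3995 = 19.42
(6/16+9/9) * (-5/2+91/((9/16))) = 31537/144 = 219.01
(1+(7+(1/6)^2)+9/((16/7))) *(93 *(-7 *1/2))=-373891/96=-3894.70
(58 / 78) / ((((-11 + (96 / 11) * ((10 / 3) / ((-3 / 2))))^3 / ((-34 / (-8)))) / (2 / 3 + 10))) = -926376 / 771608903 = -0.00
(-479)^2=229441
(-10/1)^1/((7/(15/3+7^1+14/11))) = -1460/77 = -18.96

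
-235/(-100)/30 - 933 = -559753/600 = -932.92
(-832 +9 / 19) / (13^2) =-15799 / 3211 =-4.92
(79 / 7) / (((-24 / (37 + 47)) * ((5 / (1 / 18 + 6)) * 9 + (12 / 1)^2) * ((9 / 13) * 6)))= -111943 / 1782648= -0.06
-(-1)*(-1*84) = -84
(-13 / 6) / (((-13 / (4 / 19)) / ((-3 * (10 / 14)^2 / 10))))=-5 / 931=-0.01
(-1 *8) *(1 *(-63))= 504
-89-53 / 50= -4503 / 50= -90.06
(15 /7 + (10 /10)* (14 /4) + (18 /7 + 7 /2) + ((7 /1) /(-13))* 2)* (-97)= -93896 /91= -1031.82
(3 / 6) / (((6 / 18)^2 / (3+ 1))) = 18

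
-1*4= -4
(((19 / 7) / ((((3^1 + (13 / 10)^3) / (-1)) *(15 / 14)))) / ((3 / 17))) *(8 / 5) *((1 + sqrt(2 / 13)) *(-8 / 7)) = 1653760 *sqrt(26) / 4256343 + 1653760 / 327411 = 7.03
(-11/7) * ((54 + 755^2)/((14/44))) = -137959118/49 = -2815492.20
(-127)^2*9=145161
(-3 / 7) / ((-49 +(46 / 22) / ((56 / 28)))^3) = 31944 / 8219689625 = 0.00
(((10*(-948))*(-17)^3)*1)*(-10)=-465752400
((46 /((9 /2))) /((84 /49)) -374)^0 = 1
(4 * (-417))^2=2782224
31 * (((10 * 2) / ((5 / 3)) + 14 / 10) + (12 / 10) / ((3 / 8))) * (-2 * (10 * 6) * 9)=-555768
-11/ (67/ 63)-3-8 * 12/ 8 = -1698/ 67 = -25.34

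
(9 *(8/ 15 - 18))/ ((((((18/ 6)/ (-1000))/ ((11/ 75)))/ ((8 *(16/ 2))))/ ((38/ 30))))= 28036096/ 45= 623024.36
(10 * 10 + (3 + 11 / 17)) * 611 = 1076582 / 17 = 63328.35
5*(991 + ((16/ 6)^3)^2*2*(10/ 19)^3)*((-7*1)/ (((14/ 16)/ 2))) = -87668.25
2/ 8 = 1/ 4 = 0.25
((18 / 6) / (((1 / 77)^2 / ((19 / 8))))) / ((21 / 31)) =498883 / 8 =62360.38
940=940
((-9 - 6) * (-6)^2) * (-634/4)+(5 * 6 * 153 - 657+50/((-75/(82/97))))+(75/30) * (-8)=26045209/291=89502.44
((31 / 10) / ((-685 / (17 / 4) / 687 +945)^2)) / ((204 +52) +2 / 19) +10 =19747408879635573383 / 1974740885285589500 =10.00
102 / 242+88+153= 29212 / 121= 241.42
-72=-72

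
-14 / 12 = -7 / 6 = -1.17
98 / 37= 2.65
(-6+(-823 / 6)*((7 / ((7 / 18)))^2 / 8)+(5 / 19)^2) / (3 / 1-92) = 8030345 / 128516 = 62.49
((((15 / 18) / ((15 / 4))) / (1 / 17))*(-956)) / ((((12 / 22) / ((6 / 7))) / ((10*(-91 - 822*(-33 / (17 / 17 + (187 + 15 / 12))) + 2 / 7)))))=-996950661520 / 333837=-2986339.63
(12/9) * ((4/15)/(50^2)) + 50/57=468826/534375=0.88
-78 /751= -0.10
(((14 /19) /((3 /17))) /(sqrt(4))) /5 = 119 /285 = 0.42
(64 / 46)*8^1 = 256 / 23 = 11.13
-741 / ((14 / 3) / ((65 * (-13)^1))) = 134173.93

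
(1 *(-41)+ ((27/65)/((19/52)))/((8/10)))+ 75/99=-24341/627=-38.82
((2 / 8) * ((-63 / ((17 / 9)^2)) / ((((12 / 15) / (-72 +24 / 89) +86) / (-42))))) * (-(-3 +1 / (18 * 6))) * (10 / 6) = 10.75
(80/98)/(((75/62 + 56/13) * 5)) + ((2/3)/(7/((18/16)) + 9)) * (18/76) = 22667525/567201509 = 0.04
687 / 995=0.69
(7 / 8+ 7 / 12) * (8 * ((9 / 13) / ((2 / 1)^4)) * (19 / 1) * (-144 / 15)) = -1197 / 13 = -92.08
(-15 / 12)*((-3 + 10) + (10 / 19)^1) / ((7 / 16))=-2860 / 133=-21.50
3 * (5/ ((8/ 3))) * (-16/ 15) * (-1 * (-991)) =-5946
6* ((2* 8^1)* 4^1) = 384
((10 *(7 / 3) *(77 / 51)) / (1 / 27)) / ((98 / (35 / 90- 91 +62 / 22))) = -86915 / 102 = -852.11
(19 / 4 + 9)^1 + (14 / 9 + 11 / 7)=4253 / 252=16.88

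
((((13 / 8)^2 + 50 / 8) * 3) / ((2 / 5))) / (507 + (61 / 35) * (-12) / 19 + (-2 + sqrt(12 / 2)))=0.13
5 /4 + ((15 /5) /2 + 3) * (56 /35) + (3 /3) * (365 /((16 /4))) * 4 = 7469 /20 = 373.45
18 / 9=2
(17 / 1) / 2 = 17 / 2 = 8.50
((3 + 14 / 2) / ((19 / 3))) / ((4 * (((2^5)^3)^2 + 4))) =15 / 40802189464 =0.00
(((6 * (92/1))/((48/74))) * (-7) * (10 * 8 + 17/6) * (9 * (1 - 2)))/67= 8881887/134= 66282.74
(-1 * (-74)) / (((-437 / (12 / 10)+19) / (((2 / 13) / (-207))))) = 296 / 1857687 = 0.00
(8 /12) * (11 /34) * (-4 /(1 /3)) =-44 /17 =-2.59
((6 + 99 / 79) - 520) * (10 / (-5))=81014 / 79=1025.49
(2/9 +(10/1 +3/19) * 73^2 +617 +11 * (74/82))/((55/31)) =2380256477/77121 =30863.92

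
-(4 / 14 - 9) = 61 / 7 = 8.71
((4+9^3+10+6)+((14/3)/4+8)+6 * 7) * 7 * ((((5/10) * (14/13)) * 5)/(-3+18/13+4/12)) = -11762.45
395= 395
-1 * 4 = -4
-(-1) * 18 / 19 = 18 / 19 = 0.95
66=66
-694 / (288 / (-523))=181481 / 144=1260.28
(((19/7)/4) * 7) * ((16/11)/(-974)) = -38/5357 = -0.01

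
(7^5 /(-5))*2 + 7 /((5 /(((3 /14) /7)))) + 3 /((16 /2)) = -1882267 /280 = -6722.38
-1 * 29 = -29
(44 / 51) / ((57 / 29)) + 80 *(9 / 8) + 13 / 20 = 5295911 / 58140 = 91.09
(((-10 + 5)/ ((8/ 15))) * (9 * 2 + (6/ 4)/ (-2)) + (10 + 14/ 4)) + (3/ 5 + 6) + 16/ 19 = -140.78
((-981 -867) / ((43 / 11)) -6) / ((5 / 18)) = -370548 / 215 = -1723.48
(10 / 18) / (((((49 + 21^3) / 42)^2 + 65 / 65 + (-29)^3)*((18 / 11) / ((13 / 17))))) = 715 / 68156298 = 0.00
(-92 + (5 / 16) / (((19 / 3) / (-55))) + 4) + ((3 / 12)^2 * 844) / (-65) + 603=10106739 / 19760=511.47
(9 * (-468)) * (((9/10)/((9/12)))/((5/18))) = -454896/25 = -18195.84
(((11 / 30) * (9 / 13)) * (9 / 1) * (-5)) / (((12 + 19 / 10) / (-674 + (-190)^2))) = -52607610 / 1807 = -29113.23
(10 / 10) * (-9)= -9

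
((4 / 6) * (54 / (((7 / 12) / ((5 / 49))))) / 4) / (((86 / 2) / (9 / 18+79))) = 42930 / 14749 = 2.91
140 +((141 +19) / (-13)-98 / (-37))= 62694 / 481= 130.34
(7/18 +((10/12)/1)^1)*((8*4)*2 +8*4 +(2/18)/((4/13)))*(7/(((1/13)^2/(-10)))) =-225710485/162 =-1393274.60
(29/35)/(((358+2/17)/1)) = 493/213080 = 0.00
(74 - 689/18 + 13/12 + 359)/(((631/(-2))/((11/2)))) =-6.90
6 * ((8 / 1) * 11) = 528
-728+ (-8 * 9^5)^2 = 223154200936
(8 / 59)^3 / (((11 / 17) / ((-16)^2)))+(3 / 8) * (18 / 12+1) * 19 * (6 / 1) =1949415287 / 18073352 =107.86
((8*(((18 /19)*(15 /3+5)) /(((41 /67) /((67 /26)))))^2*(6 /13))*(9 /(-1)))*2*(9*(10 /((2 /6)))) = -38076913405728000 /1333229677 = -28559905.37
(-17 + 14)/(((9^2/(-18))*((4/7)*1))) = 7/6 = 1.17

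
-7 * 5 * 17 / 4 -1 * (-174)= 101 / 4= 25.25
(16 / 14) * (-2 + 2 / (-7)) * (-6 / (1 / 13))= 203.76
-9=-9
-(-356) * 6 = 2136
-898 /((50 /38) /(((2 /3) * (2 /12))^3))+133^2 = 322364963 /18225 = 17688.06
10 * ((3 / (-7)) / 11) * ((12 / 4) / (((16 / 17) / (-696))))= 66555 / 77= 864.35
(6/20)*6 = 9/5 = 1.80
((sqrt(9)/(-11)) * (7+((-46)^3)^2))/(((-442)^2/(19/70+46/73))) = -11924.17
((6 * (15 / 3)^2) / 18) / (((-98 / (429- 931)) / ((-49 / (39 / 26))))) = -12550 / 9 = -1394.44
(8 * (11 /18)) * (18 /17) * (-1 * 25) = -129.41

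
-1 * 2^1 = -2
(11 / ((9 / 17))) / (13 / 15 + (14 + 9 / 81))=935 / 674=1.39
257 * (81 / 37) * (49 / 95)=1020033 / 3515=290.19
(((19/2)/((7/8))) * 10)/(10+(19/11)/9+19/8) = 601920/69671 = 8.64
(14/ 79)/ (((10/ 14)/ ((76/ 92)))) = 0.20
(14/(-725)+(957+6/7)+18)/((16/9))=44571393/81200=548.91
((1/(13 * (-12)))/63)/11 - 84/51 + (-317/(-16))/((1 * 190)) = -2154902657/1396755360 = -1.54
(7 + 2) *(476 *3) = 12852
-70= -70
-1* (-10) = 10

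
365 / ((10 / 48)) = 1752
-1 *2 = -2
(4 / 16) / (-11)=-1 / 44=-0.02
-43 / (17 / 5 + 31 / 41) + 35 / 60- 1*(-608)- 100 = 212249 / 426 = 498.24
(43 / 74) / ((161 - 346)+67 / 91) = -3913 / 1240832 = -0.00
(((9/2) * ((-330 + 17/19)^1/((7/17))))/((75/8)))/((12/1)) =-106301/3325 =-31.97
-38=-38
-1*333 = -333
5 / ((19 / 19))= 5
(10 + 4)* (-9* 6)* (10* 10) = -75600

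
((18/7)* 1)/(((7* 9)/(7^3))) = 14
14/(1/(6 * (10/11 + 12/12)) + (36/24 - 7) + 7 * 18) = 882/7597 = 0.12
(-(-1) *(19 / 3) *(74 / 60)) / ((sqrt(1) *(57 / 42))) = 259 / 45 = 5.76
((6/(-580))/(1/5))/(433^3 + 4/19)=-57/89463376406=-0.00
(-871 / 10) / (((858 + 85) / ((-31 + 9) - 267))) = 26.69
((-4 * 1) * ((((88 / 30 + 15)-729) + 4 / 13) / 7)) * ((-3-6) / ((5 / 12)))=-19958112 / 2275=-8772.80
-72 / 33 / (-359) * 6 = 0.04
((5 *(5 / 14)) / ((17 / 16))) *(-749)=-1258.82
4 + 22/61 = 266/61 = 4.36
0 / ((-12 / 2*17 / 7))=0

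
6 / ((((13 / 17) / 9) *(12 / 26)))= 153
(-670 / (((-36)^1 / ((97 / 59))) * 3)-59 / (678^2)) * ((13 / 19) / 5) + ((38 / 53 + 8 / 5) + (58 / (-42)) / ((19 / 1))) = 10438276339697 / 2867676576660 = 3.64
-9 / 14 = -0.64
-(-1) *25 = 25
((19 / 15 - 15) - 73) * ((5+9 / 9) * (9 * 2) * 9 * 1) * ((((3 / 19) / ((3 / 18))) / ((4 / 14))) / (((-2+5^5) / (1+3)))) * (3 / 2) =-17704008 / 32965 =-537.05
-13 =-13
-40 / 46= -0.87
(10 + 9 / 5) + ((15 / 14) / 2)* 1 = 1727 / 140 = 12.34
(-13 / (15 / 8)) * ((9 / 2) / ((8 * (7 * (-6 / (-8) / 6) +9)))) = -156 / 395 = -0.39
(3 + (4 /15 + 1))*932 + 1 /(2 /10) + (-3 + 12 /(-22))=656368 /165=3977.99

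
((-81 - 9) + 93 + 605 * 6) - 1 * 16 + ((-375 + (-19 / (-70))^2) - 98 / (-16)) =31832347 / 9800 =3248.20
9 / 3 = 3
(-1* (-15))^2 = 225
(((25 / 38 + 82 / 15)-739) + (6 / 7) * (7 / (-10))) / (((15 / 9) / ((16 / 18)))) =-391.19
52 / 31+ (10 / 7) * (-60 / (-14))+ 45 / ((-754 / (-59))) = 12966337 / 1145326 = 11.32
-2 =-2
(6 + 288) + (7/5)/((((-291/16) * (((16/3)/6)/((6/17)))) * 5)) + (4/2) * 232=31248298/41225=757.99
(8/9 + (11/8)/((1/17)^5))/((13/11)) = 1546224977/936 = 1651949.76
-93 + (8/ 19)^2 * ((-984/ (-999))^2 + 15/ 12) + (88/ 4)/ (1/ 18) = 12145127983/ 40030929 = 303.39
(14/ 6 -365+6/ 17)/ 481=-18478/ 24531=-0.75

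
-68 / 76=-17 / 19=-0.89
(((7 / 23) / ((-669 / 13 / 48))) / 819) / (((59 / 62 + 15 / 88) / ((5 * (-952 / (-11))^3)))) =-17117979934720 / 17097157341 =-1001.22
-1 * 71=-71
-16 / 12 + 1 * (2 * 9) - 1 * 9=23 / 3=7.67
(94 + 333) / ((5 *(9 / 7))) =2989 / 45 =66.42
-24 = -24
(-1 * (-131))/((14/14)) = 131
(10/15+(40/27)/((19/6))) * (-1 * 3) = -194/57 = -3.40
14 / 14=1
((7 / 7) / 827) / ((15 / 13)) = 13 / 12405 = 0.00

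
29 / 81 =0.36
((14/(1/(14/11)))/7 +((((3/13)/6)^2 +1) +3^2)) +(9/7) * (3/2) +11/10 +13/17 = 72295957/4424420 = 16.34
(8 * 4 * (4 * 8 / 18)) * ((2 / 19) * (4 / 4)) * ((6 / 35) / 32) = 64 / 1995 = 0.03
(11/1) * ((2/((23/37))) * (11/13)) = 8954/299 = 29.95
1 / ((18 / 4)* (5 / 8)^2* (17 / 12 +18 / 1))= 512 / 17475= 0.03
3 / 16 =0.19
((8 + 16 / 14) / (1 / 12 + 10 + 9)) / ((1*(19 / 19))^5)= 768 / 1603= 0.48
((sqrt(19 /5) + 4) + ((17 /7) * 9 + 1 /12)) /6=sqrt(95) /30 + 2179 /504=4.65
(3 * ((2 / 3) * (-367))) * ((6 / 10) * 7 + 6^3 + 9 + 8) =-870524 / 5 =-174104.80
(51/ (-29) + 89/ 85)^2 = 3076516/ 6076225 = 0.51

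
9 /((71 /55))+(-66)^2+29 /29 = 4363.97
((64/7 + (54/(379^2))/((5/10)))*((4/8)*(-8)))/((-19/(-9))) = -330976080/19104253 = -17.32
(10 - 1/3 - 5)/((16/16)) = 14/3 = 4.67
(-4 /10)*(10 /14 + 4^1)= -66 /35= -1.89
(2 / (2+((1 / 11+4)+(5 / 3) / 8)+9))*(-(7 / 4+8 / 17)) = -19932 / 68663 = -0.29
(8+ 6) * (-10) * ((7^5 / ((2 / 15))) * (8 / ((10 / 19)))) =-268239720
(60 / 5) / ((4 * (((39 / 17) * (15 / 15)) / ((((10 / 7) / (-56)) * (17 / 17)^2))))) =-85 / 2548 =-0.03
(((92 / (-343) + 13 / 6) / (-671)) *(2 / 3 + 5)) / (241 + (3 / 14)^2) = -0.00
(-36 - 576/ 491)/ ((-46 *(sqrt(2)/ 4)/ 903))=16481556 *sqrt(2)/ 11293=2063.97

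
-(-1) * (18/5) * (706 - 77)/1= 11322/5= 2264.40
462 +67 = 529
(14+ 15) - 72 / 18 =25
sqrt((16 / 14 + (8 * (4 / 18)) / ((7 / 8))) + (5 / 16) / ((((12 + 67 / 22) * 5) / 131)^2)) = sqrt(19917180605) / 69510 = 2.03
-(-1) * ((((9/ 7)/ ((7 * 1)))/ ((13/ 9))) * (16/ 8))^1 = 162/ 637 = 0.25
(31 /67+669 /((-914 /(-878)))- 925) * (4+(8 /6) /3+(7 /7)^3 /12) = -468957031 /367428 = -1276.32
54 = 54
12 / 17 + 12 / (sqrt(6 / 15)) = 12 / 17 + 6* sqrt(10) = 19.68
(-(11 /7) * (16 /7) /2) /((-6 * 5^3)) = 0.00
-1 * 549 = -549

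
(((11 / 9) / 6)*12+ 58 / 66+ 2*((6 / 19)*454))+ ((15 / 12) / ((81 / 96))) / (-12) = 4908337 / 16929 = 289.94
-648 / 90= -36 / 5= -7.20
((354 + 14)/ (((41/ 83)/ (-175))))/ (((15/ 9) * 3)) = -1069040/ 41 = -26074.15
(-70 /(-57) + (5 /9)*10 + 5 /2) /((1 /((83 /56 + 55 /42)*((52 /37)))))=2765425 /75924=36.42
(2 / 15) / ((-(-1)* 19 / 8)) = 16 / 285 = 0.06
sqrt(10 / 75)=sqrt(30) / 15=0.37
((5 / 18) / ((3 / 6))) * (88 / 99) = 40 / 81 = 0.49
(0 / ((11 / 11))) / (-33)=0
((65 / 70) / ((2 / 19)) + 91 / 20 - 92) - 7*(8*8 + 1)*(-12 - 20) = 506848 / 35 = 14481.37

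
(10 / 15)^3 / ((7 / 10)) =80 / 189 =0.42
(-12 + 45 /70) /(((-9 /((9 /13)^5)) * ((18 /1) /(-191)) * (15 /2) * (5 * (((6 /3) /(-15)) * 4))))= 22139001 /207924080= 0.11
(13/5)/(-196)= -13/980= -0.01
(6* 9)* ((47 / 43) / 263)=2538 / 11309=0.22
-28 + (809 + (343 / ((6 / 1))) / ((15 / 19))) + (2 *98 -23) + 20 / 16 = 184979 / 180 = 1027.66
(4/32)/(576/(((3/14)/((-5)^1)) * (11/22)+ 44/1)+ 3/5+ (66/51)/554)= 0.01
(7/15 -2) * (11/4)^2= -2783/240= -11.60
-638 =-638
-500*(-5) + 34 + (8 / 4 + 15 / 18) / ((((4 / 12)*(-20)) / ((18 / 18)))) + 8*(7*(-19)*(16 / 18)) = 571607 / 360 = 1587.80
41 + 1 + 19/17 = 733/17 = 43.12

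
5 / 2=2.50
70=70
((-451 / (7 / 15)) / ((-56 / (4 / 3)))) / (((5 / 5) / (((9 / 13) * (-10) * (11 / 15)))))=-74415 / 637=-116.82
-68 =-68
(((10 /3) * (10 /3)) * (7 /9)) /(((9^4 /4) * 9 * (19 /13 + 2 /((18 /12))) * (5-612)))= -36400 /105485192649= -0.00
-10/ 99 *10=-100/ 99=-1.01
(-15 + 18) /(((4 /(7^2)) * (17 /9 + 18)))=1323 /716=1.85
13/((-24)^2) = 13/576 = 0.02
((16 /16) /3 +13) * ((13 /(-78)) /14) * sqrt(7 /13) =-10 * sqrt(91) /819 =-0.12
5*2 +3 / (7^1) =10.43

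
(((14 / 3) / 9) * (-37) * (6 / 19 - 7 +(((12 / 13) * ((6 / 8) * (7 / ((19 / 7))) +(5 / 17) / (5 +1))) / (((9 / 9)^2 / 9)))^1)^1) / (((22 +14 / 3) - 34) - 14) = 140119 / 15912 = 8.81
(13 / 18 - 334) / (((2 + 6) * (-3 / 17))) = 101983 / 432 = 236.07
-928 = -928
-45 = -45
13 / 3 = 4.33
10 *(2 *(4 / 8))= 10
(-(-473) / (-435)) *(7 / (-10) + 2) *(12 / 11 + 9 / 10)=-40807 / 14500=-2.81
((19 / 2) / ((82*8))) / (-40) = -19 / 52480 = -0.00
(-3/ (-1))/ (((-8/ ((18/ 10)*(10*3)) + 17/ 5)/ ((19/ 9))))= 855/ 439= 1.95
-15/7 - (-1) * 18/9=-1/7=-0.14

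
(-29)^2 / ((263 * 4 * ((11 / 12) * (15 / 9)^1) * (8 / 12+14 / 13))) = 295191 / 983620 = 0.30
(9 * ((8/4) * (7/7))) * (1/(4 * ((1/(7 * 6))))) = 189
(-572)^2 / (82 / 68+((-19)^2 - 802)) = -11124256 / 14953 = -743.95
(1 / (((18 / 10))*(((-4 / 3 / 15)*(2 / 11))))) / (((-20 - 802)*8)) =275 / 52608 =0.01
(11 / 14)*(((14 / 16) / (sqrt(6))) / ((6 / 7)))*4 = 77*sqrt(6) / 144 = 1.31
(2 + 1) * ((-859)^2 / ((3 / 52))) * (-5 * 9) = -1726641540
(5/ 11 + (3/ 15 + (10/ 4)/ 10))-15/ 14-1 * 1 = -1797/ 1540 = -1.17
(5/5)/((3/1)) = 1/3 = 0.33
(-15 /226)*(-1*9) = 135 /226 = 0.60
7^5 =16807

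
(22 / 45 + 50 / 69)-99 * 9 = -920929 / 1035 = -889.79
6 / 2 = 3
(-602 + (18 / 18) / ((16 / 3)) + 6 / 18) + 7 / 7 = -28823 / 48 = -600.48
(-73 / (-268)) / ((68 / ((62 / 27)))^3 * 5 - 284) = 2174743 / 1034384194288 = 0.00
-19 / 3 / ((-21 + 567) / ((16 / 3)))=-152 / 2457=-0.06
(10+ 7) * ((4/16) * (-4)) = -17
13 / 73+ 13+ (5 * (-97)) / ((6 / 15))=-175101 / 146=-1199.32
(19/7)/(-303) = -19/2121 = -0.01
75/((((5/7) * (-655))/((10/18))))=-35/393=-0.09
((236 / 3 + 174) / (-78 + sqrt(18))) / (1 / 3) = -9854 / 1011 -379 * sqrt(2) / 1011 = -10.28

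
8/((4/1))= 2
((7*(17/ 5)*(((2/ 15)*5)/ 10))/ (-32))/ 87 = -119/ 208800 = -0.00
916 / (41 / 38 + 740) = 34808 / 28161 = 1.24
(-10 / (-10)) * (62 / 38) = 31 / 19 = 1.63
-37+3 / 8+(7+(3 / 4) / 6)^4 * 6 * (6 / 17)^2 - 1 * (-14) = 281664251 / 147968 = 1903.55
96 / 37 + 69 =2649 / 37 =71.59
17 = 17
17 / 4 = 4.25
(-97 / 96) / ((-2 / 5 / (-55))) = -26675 / 192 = -138.93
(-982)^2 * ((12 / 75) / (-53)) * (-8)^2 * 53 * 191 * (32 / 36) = -377212690432 / 225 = -1676500846.36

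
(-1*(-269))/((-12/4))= -269/3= -89.67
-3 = -3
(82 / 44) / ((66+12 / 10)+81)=205 / 16302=0.01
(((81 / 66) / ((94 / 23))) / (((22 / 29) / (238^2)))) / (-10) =-255025449 / 113740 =-2242.18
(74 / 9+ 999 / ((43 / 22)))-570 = -19606 / 387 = -50.66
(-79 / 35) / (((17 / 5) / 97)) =-7663 / 119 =-64.39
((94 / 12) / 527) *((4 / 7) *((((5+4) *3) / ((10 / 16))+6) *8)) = 61664 / 18445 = 3.34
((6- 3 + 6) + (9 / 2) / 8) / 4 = 153 / 64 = 2.39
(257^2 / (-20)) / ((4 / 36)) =-594441 / 20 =-29722.05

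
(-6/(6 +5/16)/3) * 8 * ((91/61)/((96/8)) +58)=-2723008/18483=-147.33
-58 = -58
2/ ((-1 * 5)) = -2/ 5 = -0.40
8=8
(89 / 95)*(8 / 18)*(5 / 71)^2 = 1780 / 862011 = 0.00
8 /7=1.14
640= 640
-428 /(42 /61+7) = -26108 /469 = -55.67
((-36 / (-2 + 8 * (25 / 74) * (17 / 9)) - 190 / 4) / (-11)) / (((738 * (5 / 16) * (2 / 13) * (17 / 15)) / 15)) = 7943390 / 3963839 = 2.00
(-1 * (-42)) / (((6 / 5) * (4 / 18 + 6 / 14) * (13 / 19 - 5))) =-41895 / 3362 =-12.46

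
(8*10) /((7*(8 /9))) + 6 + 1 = 139 /7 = 19.86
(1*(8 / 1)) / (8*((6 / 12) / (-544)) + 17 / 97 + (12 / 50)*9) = 2638400 / 767743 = 3.44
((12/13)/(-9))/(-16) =1/156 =0.01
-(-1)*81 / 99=9 / 11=0.82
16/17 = 0.94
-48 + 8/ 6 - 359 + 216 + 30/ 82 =-23284/ 123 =-189.30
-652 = -652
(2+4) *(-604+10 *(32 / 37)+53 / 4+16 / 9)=-772991 / 222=-3481.94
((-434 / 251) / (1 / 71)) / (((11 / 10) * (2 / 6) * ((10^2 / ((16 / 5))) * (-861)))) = 35216 / 2830025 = 0.01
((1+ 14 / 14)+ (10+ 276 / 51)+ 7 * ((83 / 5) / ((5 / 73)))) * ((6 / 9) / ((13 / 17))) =485614 / 325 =1494.20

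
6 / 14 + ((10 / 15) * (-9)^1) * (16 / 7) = -93 / 7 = -13.29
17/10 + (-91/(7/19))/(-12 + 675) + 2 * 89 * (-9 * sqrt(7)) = 677/510 - 1602 * sqrt(7) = -4237.17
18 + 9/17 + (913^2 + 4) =14171056/17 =833591.53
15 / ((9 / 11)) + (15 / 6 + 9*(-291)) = -2598.17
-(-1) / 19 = 1 / 19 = 0.05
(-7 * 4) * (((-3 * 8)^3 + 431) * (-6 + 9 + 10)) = 4875052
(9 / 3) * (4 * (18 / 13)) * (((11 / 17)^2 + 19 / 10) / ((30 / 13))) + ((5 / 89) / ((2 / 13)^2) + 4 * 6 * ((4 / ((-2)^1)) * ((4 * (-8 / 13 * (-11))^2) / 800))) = 3508225301 / 434684900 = 8.07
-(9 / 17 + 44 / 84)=-376 / 357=-1.05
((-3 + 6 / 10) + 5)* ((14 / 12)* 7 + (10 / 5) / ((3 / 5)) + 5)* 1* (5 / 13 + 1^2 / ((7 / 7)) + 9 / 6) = 495 / 4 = 123.75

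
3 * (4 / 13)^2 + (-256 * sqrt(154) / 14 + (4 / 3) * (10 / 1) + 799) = 411997 / 507 - 128 * sqrt(154) / 7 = 585.70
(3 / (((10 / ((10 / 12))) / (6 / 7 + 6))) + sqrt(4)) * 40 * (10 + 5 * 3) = 26000 / 7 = 3714.29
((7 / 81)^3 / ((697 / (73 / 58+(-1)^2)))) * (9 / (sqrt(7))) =6419 * sqrt(7) / 2387114874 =0.00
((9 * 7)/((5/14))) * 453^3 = 81990435114/5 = 16398087022.80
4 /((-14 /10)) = -20 /7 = -2.86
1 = 1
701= 701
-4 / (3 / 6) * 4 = -32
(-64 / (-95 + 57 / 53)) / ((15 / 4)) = 6784 / 37335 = 0.18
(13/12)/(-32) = -13/384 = -0.03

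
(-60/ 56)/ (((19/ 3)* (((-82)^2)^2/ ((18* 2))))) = -405/ 3006609704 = -0.00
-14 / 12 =-7 / 6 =-1.17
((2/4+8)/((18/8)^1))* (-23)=-782/9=-86.89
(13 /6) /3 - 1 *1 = -0.28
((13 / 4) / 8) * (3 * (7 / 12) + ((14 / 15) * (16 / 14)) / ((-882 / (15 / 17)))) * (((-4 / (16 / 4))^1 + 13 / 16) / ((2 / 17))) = -681811 / 602112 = -1.13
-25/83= -0.30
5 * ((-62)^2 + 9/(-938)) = 18028315/938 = 19219.95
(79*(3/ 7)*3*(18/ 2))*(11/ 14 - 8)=-646299/ 98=-6594.89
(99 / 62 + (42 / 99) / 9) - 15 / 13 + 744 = 178217521 / 239382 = 744.49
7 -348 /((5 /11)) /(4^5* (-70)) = 628157 /89600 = 7.01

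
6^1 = 6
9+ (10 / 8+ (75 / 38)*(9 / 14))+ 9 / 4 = 7325 / 532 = 13.77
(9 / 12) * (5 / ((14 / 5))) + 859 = 48179 / 56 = 860.34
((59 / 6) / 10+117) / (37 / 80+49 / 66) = 311476 / 3181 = 97.92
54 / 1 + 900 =954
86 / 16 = 43 / 8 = 5.38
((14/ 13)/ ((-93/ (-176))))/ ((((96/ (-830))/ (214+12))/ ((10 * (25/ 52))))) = -902728750/ 47151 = -19145.48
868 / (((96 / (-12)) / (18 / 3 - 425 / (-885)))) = -248899 / 354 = -703.10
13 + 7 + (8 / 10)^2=516 / 25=20.64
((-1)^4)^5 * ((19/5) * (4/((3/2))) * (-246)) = -12464/5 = -2492.80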